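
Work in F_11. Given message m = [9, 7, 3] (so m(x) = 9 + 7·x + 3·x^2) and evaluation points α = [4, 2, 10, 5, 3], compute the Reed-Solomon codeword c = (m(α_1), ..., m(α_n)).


c = [8, 2, 5, 9, 2]

Message polynomial: m(x) = 9 + 7·x + 3·x^2 (mod 11).
For each evaluation point α_i, compute m(α_i) mod 11:
  α_1 = 4: Horner steps 3 → 8 → 8, so m(4) = 8.
  α_2 = 2: Horner steps 3 → 2 → 2, so m(2) = 2.
  α_3 = 10: Horner steps 3 → 4 → 5, so m(10) = 5.
  α_4 = 5: Horner steps 3 → 0 → 9, so m(5) = 9.
  α_5 = 3: Horner steps 3 → 5 → 2, so m(3) = 2.
Codeword c = [8, 2, 5, 9, 2] ∈ F_11^5.


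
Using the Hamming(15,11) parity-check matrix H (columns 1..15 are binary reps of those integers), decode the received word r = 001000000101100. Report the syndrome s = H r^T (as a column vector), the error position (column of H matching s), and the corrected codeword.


s = (1, 0, 0, 0)^T, error position = 8, corrected codeword c = 001000010101100

Compute s = H r^T mod 2 one row at a time:
  s_1 = 0 + 0 + 1 + 0 + 1 + 1 + 0 + 0 = 3 ≡ 1 (mod 2).
  s_2 = 0 + 0 + 0 + 0 + 1 + 1 + 0 + 0 = 2 ≡ 0 (mod 2).
  s_3 = 0 + 1 + 0 + 0 + 1 + 0 + 0 + 0 = 2 ≡ 0 (mod 2).
  s_4 = 0 + 1 + 0 + 0 + 0 + 0 + 1 + 0 = 2 ≡ 0 (mod 2).
s = (1, 0, 0, 0)^T — this equals column 8 of H (binary 1000), so error is at position 8.
Correct: flip bit 8 of r = 001000000101100 to get c = 001000010101100.


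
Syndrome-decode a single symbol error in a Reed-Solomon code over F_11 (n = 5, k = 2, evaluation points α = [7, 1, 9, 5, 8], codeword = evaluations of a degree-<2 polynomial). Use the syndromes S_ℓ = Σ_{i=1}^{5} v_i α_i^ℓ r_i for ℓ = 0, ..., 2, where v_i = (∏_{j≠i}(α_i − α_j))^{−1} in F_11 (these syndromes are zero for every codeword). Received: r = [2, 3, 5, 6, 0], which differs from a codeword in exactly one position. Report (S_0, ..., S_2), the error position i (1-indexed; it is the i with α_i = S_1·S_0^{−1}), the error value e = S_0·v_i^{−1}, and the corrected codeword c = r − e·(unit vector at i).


S = (2, 7, 8), error at position 3, error magnitude e = 7, c = [2, 3, 9, 6, 0].

Step 1: column multipliers v_i = (∏_{j≠i}(α_i − α_j))^{−1} mod 11.
  i = 1 (α = 7): (7−1)(7−9)(7−5)(7−8) = 6·(−2)·2·(−1) = 24 ≡ 2, so v_1 = 2^{−1} = 6 (mod 11).
  i = 2 (α = 1): (1−7)(1−9)(1−5)(1−8) = (−6)·(−8)·(−4)·(−7) = 1344 ≡ 2, so v_2 = 2^{−1} = 6 (mod 11).
  i = 3 (α = 9): (9−7)(9−1)(9−5)(9−8) = 2·8·4·1 = 64 ≡ 9, so v_3 = 9^{−1} = 5 (mod 11).
  i = 4 (α = 5): (5−7)(5−1)(5−9)(5−8) = (−2)·4·(−4)·(−3) = −96 ≡ 3, so v_4 = 3^{−1} = 4 (mod 11).
  i = 5 (α = 8): (8−7)(8−1)(8−9)(8−5) = 1·7·(−1)·3 = −21 ≡ 1, so v_5 = 1^{−1} = 1 (mod 11).
  v = [6, 6, 5, 4, 1].
Step 2: syndromes of r = [2, 3, 5, 6, 0] (all sums mod 11).
  S_0 = Σ v_i r_i = 6·2 + 6·3 + 5·5 + 4·6 + 1·0 = 79 ≡ 2.
  S_1 = Σ v_i α_i r_i = 6·7·2 + 6·1·3 + 5·9·5 + 4·5·6 + 1·8·0 = 447 ≡ 7.
  α_i^2 mod 11 = [5, 1, 4, 3, 9].
  S_2 = Σ v_i α_i^2 r_i = 6·5·2 + 6·1·3 + 5·4·5 + 4·3·6 + 1·9·0 = 250 ≡ 8.
  S = (2, 7, 8) ≠ 0, so r is not a codeword (an error is present).
Step 3: locate the error. For a single error e at position i, S_ℓ = v_i·e·α_i^ℓ, so α_err = S_1/S_0.
  S_0^{−1} = 2^{−1} = 6 (mod 11), so α_err = 7·6 = 42 ≡ 9 = α_3. Error position i = 3.
  Consistency check: S_2/S_1 = 8·8 = 64 ≡ 9 = α_err ✓ (single-error assumption holds).
Step 4: error magnitude e = S_0/v_3 = S_0·∏_{j≠3}(α_3 − α_j) = 2·9 = 18 ≡ 7 (mod 11).
Step 5: correct position 3: c_3 = r_3 − e = 5 − 7 ≡ 9 (mod 11). Hence c = [2, 3, 9, 6, 0].
  Check: interpolating c through the α_i gives m(x) = 5 + 9·x (degree < 2) with m(α_i) = c_i for every i, so c is indeed a codeword.


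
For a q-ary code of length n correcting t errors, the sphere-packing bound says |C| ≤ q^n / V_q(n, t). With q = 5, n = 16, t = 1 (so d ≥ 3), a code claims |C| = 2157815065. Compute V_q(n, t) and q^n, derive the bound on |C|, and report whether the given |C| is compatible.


V_q(n, t) = 65, q^n = 152587890625, Hamming bound = 2347506009, |C| = 2157815065 ≤ bound (satisfied).

Step 1: Compute V_q(n, t) = Σ_{j=0}^1 C(n, j) (q−1)^j.
  j = 0: C(16,0)·(4)^0 = 1·1 = 1.
  j = 1: C(16,1)·(4)^1 = 16·4 = 64.
  V_q(n, t) = 1 + 64 = 65.
Step 2: q^n = 5^16 = 152587890625.
Step 3: Hamming bound ⌊q^n / V_q(n,t)⌋ = ⌊152587890625/65⌋ = 2347506009.
Step 4: Compare |C| = 2157815065 to 2347506009: satisfied.
The claimed |C| lies below the Hamming bound.


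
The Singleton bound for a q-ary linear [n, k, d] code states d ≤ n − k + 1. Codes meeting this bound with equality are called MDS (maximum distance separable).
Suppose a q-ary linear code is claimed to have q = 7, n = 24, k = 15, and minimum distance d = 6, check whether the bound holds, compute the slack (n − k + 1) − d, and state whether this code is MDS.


Singleton RHS = n − k + 1 = 10, slack = 4, bound satisfied, not MDS.

Singleton bound: d ≤ n − k + 1.
Here n = 24, k = 15, so n − k + 1 = 10.
Given d = 6, check d ≤ 10: YES.
Slack = (n − k + 1) − d = 4.
The code is NOT MDS (slack = 4 > 0).
Description: the claimed parameters are [24, 15, 6]_7; such a code would be non-MDS.


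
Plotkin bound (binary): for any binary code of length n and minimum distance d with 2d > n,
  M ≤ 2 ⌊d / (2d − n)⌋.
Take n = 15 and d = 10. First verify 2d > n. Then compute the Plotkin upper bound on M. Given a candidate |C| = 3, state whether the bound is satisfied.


Plotkin bound M ≤ 4; given |C| = 3 ≤ bound (satisfied).

Check applicability: 2d = 20, n = 15.
2d − n = 5 > 0, so Plotkin applies.
Compute d/(2d−n) = 10/5 ≈ 2.0000.
⌊d/(2d−n)⌋ = 2.
Plotkin bound: M ≤ 2·2 = 4.
Given |C| = 3, check: satisfied.
This |C| is below the Plotkin bound.


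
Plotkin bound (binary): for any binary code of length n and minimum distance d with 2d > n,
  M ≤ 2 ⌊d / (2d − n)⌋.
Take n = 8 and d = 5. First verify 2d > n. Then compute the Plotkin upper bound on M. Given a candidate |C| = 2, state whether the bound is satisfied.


Plotkin bound M ≤ 4; given |C| = 2 ≤ bound (satisfied).

Check applicability: 2d = 10, n = 8.
2d − n = 2 > 0, so Plotkin applies.
Compute d/(2d−n) = 5/2 ≈ 2.5000.
⌊d/(2d−n)⌋ = 2.
Plotkin bound: M ≤ 2·2 = 4.
Given |C| = 2, check: satisfied.
This |C| is below the Plotkin bound.


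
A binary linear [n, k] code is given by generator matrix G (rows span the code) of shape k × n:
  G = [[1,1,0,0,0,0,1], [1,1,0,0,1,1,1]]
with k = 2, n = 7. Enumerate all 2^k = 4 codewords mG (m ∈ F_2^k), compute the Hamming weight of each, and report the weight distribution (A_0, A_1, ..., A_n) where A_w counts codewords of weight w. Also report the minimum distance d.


Weight distribution: A_0 = 1, A_2 = 1, A_3 = 1, A_5 = 1. Minimum distance d = 2.

Enumerate all 2^2 = 4 messages m ∈ F_2^2.
For each, compute codeword c = mG in F_2^7, then tally its weight.
  m = 00 → c = 0000000, weight = 0.
  m = 10 → c = 1100001, weight = 3.
  m = 01 → c = 1100111, weight = 5.
  m = 11 → c = 0000110, weight = 2.
Tally weights:
  weight 0: 1 codewords.
  weight 2: 1 codewords.
  weight 3: 1 codewords.
  weight 5: 1 codewords.
Minimum distance d = smallest w > 0 with A_w > 0 = 2.
Sanity: Σ A_w = 4 = 2^2 = 4 ✓.


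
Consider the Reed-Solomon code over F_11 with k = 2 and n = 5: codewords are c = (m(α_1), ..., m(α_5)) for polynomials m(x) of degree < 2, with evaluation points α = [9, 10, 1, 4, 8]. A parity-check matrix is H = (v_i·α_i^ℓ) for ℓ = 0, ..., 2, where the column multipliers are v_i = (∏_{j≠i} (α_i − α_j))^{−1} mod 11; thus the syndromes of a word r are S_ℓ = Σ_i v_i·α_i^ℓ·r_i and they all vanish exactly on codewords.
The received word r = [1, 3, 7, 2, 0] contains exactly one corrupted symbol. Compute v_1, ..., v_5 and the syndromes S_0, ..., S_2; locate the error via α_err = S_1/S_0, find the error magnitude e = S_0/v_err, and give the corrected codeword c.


S = (1, 8, 9), error at position 5, error magnitude e = 1, c = [1, 3, 7, 2, 10].

Step 1: column multipliers v_i = (∏_{j≠i}(α_i − α_j))^{−1} mod 11.
  i = 1 (α = 9): (9−10)(9−1)(9−4)(9−8) = (−1)·8·5·1 = −40 ≡ 4, so v_1 = 4^{−1} = 3 (mod 11).
  i = 2 (α = 10): (10−9)(10−1)(10−4)(10−8) = 1·9·6·2 = 108 ≡ 9, so v_2 = 9^{−1} = 5 (mod 11).
  i = 3 (α = 1): (1−9)(1−10)(1−4)(1−8) = (−8)·(−9)·(−3)·(−7) = 1512 ≡ 5, so v_3 = 5^{−1} = 9 (mod 11).
  i = 4 (α = 4): (4−9)(4−10)(4−1)(4−8) = (−5)·(−6)·3·(−4) = −360 ≡ 3, so v_4 = 3^{−1} = 4 (mod 11).
  i = 5 (α = 8): (8−9)(8−10)(8−1)(8−4) = (−1)·(−2)·7·4 = 56 ≡ 1, so v_5 = 1^{−1} = 1 (mod 11).
  v = [3, 5, 9, 4, 1].
Step 2: syndromes of r = [1, 3, 7, 2, 0] (all sums mod 11).
  S_0 = Σ v_i r_i = 3·1 + 5·3 + 9·7 + 4·2 + 1·0 = 89 ≡ 1.
  S_1 = Σ v_i α_i r_i = 3·9·1 + 5·10·3 + 9·1·7 + 4·4·2 + 1·8·0 = 272 ≡ 8.
  α_i^2 mod 11 = [4, 1, 1, 5, 9].
  S_2 = Σ v_i α_i^2 r_i = 3·4·1 + 5·1·3 + 9·1·7 + 4·5·2 + 1·9·0 = 130 ≡ 9.
  S = (1, 8, 9) ≠ 0, so r is not a codeword (an error is present).
Step 3: locate the error. For a single error e at position i, S_ℓ = v_i·e·α_i^ℓ, so α_err = S_1/S_0.
  S_0^{−1} = 1^{−1} = 1 (mod 11), so α_err = 8·1 = 8 ≡ 8 = α_5. Error position i = 5.
  Consistency check: S_2/S_1 = 9·7 = 63 ≡ 8 = α_err ✓ (single-error assumption holds).
Step 4: error magnitude e = S_0/v_5 = S_0·∏_{j≠5}(α_5 − α_j) = 1·1 = 1 ≡ 1 (mod 11).
Step 5: correct position 5: c_5 = r_5 − e = 0 − 1 ≡ 10 (mod 11). Hence c = [1, 3, 7, 2, 10].
  Check: interpolating c through the α_i gives m(x) = 5 + 2·x (degree < 2) with m(α_i) = c_i for every i, so c is indeed a codeword.


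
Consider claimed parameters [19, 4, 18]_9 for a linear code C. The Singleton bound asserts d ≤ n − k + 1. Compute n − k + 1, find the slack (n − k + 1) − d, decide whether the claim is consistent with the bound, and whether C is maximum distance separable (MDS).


Singleton RHS = n − k + 1 = 16, slack = -2, bound violated (no such code; not MDS).

Singleton bound: d ≤ n − k + 1.
Here n = 19, k = 4, so n − k + 1 = 16.
Given d = 18, check d ≤ 16: NO.
Slack = (n − k + 1) − d = -2.
The slack is negative: d = 18 exceeds n − k + 1 = 16 by 2, so the Singleton bound is violated and no linear [19, 4, 18]_9 code can exist. In particular it is not MDS (MDS requires d = n − k + 1 exactly).
Description: the claimed parameters are [19, 4, 18]_9; such a code would be impossible (violates the Singleton bound).


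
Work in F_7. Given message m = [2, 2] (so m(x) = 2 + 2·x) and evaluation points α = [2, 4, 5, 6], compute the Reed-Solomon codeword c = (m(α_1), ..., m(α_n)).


c = [6, 3, 5, 0]

Message polynomial: m(x) = 2 + 2·x (mod 7).
For each evaluation point α_i, compute m(α_i) mod 7:
  α_1 = 2: Horner steps 2 → 6, so m(2) = 6.
  α_2 = 4: Horner steps 2 → 3, so m(4) = 3.
  α_3 = 5: Horner steps 2 → 5, so m(5) = 5.
  α_4 = 6: Horner steps 2 → 0, so m(6) = 0.
Codeword c = [6, 3, 5, 0] ∈ F_7^4.


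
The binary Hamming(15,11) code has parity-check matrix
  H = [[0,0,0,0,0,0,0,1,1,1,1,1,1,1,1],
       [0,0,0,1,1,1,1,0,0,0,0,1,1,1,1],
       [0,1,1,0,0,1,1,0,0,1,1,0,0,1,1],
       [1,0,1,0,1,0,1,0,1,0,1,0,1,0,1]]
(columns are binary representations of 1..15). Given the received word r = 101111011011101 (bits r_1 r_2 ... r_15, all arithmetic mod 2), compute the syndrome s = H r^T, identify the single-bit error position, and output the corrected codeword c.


s = (0, 0, 0, 1)^T, error position = 1, corrected codeword c = 001111011011101

Compute s = H r^T mod 2 one row at a time:
  s_1 = 1 + 1 + 0 + 1 + 1 + 1 + 0 + 1 = 6 ≡ 0 (mod 2).
  s_2 = 1 + 1 + 1 + 0 + 1 + 1 + 0 + 1 = 6 ≡ 0 (mod 2).
  s_3 = 0 + 1 + 1 + 0 + 0 + 1 + 0 + 1 = 4 ≡ 0 (mod 2).
  s_4 = 1 + 1 + 1 + 0 + 1 + 1 + 1 + 1 = 7 ≡ 1 (mod 2).
s = (0, 0, 0, 1)^T — this equals column 1 of H (binary 0001), so error is at position 1.
Correct: flip bit 1 of r = 101111011011101 to get c = 001111011011101.


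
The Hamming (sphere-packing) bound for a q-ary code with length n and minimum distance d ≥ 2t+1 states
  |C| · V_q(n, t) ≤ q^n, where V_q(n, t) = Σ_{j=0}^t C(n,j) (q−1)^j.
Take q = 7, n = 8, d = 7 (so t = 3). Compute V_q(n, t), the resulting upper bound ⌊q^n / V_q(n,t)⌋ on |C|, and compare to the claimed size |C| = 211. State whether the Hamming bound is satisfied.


V_q(n, t) = 13153, q^n = 5764801, Hamming bound = 438, |C| = 211 ≤ bound (satisfied).

Step 1: Compute V_q(n, t) = Σ_{j=0}^3 C(n, j) (q−1)^j.
  j = 0: C(8,0)·(6)^0 = 1·1 = 1.
  j = 1: C(8,1)·(6)^1 = 8·6 = 48.
  j = 2: C(8,2)·(6)^2 = 28·36 = 1008.
  j = 3: C(8,3)·(6)^3 = 56·216 = 12096.
  V_q(n, t) = 1 + 48 + 1008 + 12096 = 13153.
Step 2: q^n = 7^8 = 5764801.
Step 3: Hamming bound ⌊q^n / V_q(n,t)⌋ = ⌊5764801/13153⌋ = 438.
Step 4: Compare |C| = 211 to 438: satisfied.
The claimed |C| lies below the Hamming bound.


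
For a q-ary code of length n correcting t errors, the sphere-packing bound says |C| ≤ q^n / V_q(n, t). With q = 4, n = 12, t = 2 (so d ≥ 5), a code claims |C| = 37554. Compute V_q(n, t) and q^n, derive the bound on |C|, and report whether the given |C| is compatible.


V_q(n, t) = 631, q^n = 16777216, Hamming bound = 26588, |C| = 37554 > bound (violated).

Step 1: Compute V_q(n, t) = Σ_{j=0}^2 C(n, j) (q−1)^j.
  j = 0: C(12,0)·(3)^0 = 1·1 = 1.
  j = 1: C(12,1)·(3)^1 = 12·3 = 36.
  j = 2: C(12,2)·(3)^2 = 66·9 = 594.
  V_q(n, t) = 1 + 36 + 594 = 631.
Step 2: q^n = 4^12 = 16777216.
Step 3: Hamming bound ⌊q^n / V_q(n,t)⌋ = ⌊16777216/631⌋ = 26588.
Step 4: Compare |C| = 37554 to 26588: violated.
The claimed |C| lies above the Hamming bound, so no 4-ary code of length 12 with d ≥ 5 can have 37554 codewords.


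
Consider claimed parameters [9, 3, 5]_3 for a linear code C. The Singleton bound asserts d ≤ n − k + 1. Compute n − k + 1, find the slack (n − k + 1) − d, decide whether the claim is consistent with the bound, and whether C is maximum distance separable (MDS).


Singleton RHS = n − k + 1 = 7, slack = 2, bound satisfied, not MDS.

Singleton bound: d ≤ n − k + 1.
Here n = 9, k = 3, so n − k + 1 = 7.
Given d = 5, check d ≤ 7: YES.
Slack = (n − k + 1) − d = 2.
The code is NOT MDS (slack = 2 > 0).
Description: the claimed parameters are [9, 3, 5]_3; such a code would be non-MDS.


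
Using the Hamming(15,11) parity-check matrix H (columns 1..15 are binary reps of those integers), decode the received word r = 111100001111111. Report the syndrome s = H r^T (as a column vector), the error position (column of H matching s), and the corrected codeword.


s = (1, 1, 0, 0)^T, error position = 12, corrected codeword c = 111100001110111

Compute s = H r^T mod 2 one row at a time:
  s_1 = 0 + 1 + 1 + 1 + 1 + 1 + 1 + 1 = 7 ≡ 1 (mod 2).
  s_2 = 1 + 0 + 0 + 0 + 1 + 1 + 1 + 1 = 5 ≡ 1 (mod 2).
  s_3 = 1 + 1 + 0 + 0 + 1 + 1 + 1 + 1 = 6 ≡ 0 (mod 2).
  s_4 = 1 + 1 + 0 + 0 + 1 + 1 + 1 + 1 = 6 ≡ 0 (mod 2).
s = (1, 1, 0, 0)^T — this equals column 12 of H (binary 1100), so error is at position 12.
Correct: flip bit 12 of r = 111100001111111 to get c = 111100001110111.


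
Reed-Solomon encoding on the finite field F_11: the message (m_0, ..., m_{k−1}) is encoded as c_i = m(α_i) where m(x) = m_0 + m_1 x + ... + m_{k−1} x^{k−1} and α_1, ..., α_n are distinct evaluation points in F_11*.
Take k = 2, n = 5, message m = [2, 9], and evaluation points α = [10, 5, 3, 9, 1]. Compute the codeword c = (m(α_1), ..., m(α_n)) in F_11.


c = [4, 3, 7, 6, 0]

Message polynomial: m(x) = 2 + 9·x (mod 11).
For each evaluation point α_i, compute m(α_i) mod 11:
  α_1 = 10: Horner steps 9 → 4, so m(10) = 4.
  α_2 = 5: Horner steps 9 → 3, so m(5) = 3.
  α_3 = 3: Horner steps 9 → 7, so m(3) = 7.
  α_4 = 9: Horner steps 9 → 6, so m(9) = 6.
  α_5 = 1: Horner steps 9 → 0, so m(1) = 0.
Codeword c = [4, 3, 7, 6, 0] ∈ F_11^5.


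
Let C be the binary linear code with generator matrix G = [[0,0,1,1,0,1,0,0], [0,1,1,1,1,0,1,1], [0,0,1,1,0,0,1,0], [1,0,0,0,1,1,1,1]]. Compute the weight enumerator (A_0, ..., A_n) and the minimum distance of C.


Weight distribution: A_0 = 1, A_2 = 2, A_3 = 4, A_4 = 1, A_5 = 4, A_6 = 4. Minimum distance d = 2.

Enumerate all 2^4 = 16 messages m ∈ F_2^4.
For each, compute codeword c = mG in F_2^8, then tally its weight.
  m = 0000 → c = 00000000, weight = 0.
  m = 1000 → c = 00110100, weight = 3.
  m = 0100 → c = 01111011, weight = 6.
  m = 1100 → c = 01001111, weight = 5.
  m = 0010 → c = 00110010, weight = 3.
  m = 1010 → c = 00000110, weight = 2.
  m = 0110 → c = 01001001, weight = 3.
  m = 1110 → c = 01111101, weight = 6.
  m = 0001 → c = 10001111, weight = 5.
  m = 1001 → c = 10111011, weight = 6.
  m = 0101 → c = 11110100, weight = 5.
  m = 1101 → c = 11000000, weight = 2.
  m = 0011 → c = 10111101, weight = 6.
  m = 1011 → c = 10001001, weight = 3.
  m = 0111 → c = 11000110, weight = 4.
  m = 1111 → c = 11110010, weight = 5.
Tally weights:
  weight 0: 1 codewords.
  weight 2: 2 codewords.
  weight 3: 4 codewords.
  weight 4: 1 codewords.
  weight 5: 4 codewords.
  weight 6: 4 codewords.
Minimum distance d = smallest w > 0 with A_w > 0 = 2.
Sanity: Σ A_w = 16 = 2^4 = 16 ✓.


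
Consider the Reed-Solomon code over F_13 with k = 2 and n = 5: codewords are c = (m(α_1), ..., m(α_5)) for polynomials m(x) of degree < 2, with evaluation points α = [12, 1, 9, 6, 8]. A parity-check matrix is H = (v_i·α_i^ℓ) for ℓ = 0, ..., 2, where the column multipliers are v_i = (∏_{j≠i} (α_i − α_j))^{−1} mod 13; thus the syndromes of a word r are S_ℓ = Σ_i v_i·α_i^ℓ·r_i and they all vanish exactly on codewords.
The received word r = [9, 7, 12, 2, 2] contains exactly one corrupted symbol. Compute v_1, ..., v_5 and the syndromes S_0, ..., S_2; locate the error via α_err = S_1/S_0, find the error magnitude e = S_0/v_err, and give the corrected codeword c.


S = (7, 4, 6), error at position 5, error magnitude e = 2, c = [9, 7, 12, 2, 0].

Step 1: column multipliers v_i = (∏_{j≠i}(α_i − α_j))^{−1} mod 13.
  i = 1 (α = 12): (12−1)(12−9)(12−6)(12−8) = 11·3·6·4 = 792 ≡ 12, so v_1 = 12^{−1} = 12 (mod 13).
  i = 2 (α = 1): (1−12)(1−9)(1−6)(1−8) = (−11)·(−8)·(−5)·(−7) = 3080 ≡ 12, so v_2 = 12^{−1} = 12 (mod 13).
  i = 3 (α = 9): (9−12)(9−1)(9−6)(9−8) = (−3)·8·3·1 = −72 ≡ 6, so v_3 = 6^{−1} = 11 (mod 13).
  i = 4 (α = 6): (6−12)(6−1)(6−9)(6−8) = (−6)·5·(−3)·(−2) = −180 ≡ 2, so v_4 = 2^{−1} = 7 (mod 13).
  i = 5 (α = 8): (8−12)(8−1)(8−9)(8−6) = (−4)·7·(−1)·2 = 56 ≡ 4, so v_5 = 4^{−1} = 10 (mod 13).
  v = [12, 12, 11, 7, 10].
Step 2: syndromes of r = [9, 7, 12, 2, 2] (all sums mod 13).
  S_0 = Σ v_i r_i = 12·9 + 12·7 + 11·12 + 7·2 + 10·2 = 358 ≡ 7.
  S_1 = Σ v_i α_i r_i = 12·12·9 + 12·1·7 + 11·9·12 + 7·6·2 + 10·8·2 = 2812 ≡ 4.
  α_i^2 mod 13 = [1, 1, 3, 10, 12].
  S_2 = Σ v_i α_i^2 r_i = 12·1·9 + 12·1·7 + 11·3·12 + 7·10·2 + 10·12·2 = 968 ≡ 6.
  S = (7, 4, 6) ≠ 0, so r is not a codeword (an error is present).
Step 3: locate the error. For a single error e at position i, S_ℓ = v_i·e·α_i^ℓ, so α_err = S_1/S_0.
  S_0^{−1} = 7^{−1} = 2 (mod 13), so α_err = 4·2 = 8 ≡ 8 = α_5. Error position i = 5.
  Consistency check: S_2/S_1 = 6·10 = 60 ≡ 8 = α_err ✓ (single-error assumption holds).
Step 4: error magnitude e = S_0/v_5 = S_0·∏_{j≠5}(α_5 − α_j) = 7·4 = 28 ≡ 2 (mod 13).
Step 5: correct position 5: c_5 = r_5 − e = 2 − 2 ≡ 0 (mod 13). Hence c = [9, 7, 12, 2, 0].
  Check: interpolating c through the α_i gives m(x) = 8 + 12·x (degree < 2) with m(α_i) = c_i for every i, so c is indeed a codeword.


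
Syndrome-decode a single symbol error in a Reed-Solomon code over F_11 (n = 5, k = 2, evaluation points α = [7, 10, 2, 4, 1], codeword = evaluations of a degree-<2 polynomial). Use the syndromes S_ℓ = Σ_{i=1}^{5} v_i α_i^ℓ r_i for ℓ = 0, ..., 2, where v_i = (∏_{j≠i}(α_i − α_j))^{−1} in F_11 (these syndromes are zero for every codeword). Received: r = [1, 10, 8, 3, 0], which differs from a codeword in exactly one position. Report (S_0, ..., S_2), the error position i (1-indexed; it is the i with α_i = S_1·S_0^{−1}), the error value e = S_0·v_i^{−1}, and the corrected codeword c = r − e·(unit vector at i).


S = (9, 9, 9), error at position 5, error magnitude e = 6, c = [1, 10, 8, 3, 5].

Step 1: column multipliers v_i = (∏_{j≠i}(α_i − α_j))^{−1} mod 11.
  i = 1 (α = 7): (7−10)(7−2)(7−4)(7−1) = (−3)·5·3·6 = −270 ≡ 5, so v_1 = 5^{−1} = 9 (mod 11).
  i = 2 (α = 10): (10−7)(10−2)(10−4)(10−1) = 3·8·6·9 = 1296 ≡ 9, so v_2 = 9^{−1} = 5 (mod 11).
  i = 3 (α = 2): (2−7)(2−10)(2−4)(2−1) = (−5)·(−8)·(−2)·1 = −80 ≡ 8, so v_3 = 8^{−1} = 7 (mod 11).
  i = 4 (α = 4): (4−7)(4−10)(4−2)(4−1) = (−3)·(−6)·2·3 = 108 ≡ 9, so v_4 = 9^{−1} = 5 (mod 11).
  i = 5 (α = 1): (1−7)(1−10)(1−2)(1−4) = (−6)·(−9)·(−1)·(−3) = 162 ≡ 8, so v_5 = 8^{−1} = 7 (mod 11).
  v = [9, 5, 7, 5, 7].
Step 2: syndromes of r = [1, 10, 8, 3, 0] (all sums mod 11).
  S_0 = Σ v_i r_i = 9·1 + 5·10 + 7·8 + 5·3 + 7·0 = 130 ≡ 9.
  S_1 = Σ v_i α_i r_i = 9·7·1 + 5·10·10 + 7·2·8 + 5·4·3 + 7·1·0 = 735 ≡ 9.
  α_i^2 mod 11 = [5, 1, 4, 5, 1].
  S_2 = Σ v_i α_i^2 r_i = 9·5·1 + 5·1·10 + 7·4·8 + 5·5·3 + 7·1·0 = 394 ≡ 9.
  S = (9, 9, 9) ≠ 0, so r is not a codeword (an error is present).
Step 3: locate the error. For a single error e at position i, S_ℓ = v_i·e·α_i^ℓ, so α_err = S_1/S_0.
  S_0^{−1} = 9^{−1} = 5 (mod 11), so α_err = 9·5 = 45 ≡ 1 = α_5. Error position i = 5.
  Consistency check: S_2/S_1 = 9·5 = 45 ≡ 1 = α_err ✓ (single-error assumption holds).
Step 4: error magnitude e = S_0/v_5 = S_0·∏_{j≠5}(α_5 − α_j) = 9·8 = 72 ≡ 6 (mod 11).
Step 5: correct position 5: c_5 = r_5 − e = 0 − 6 ≡ 5 (mod 11). Hence c = [1, 10, 8, 3, 5].
  Check: interpolating c through the α_i gives m(x) = 2 + 3·x (degree < 2) with m(α_i) = c_i for every i, so c is indeed a codeword.


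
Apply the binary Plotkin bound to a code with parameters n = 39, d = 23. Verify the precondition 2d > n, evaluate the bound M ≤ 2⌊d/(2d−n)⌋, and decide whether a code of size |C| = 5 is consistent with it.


Plotkin bound M ≤ 6; given |C| = 5 ≤ bound (satisfied).

Check applicability: 2d = 46, n = 39.
2d − n = 7 > 0, so Plotkin applies.
Compute d/(2d−n) = 23/7 ≈ 3.2857.
⌊d/(2d−n)⌋ = 3.
Plotkin bound: M ≤ 2·3 = 6.
Given |C| = 5, check: satisfied.
This |C| is below the Plotkin bound.


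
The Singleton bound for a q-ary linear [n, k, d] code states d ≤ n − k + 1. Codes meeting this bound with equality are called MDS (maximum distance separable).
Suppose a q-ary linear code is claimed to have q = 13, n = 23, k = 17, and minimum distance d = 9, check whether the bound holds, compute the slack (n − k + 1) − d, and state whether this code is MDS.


Singleton RHS = n − k + 1 = 7, slack = -2, bound violated (no such code; not MDS).

Singleton bound: d ≤ n − k + 1.
Here n = 23, k = 17, so n − k + 1 = 7.
Given d = 9, check d ≤ 7: NO.
Slack = (n − k + 1) − d = -2.
The slack is negative: d = 9 exceeds n − k + 1 = 7 by 2, so the Singleton bound is violated and no linear [23, 17, 9]_13 code can exist. In particular it is not MDS (MDS requires d = n − k + 1 exactly).
Description: the claimed parameters are [23, 17, 9]_13; such a code would be impossible (violates the Singleton bound).


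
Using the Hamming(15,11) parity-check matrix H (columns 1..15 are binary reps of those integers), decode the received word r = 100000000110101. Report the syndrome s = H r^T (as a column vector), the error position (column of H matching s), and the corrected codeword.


s = (0, 0, 1, 0)^T, error position = 2, corrected codeword c = 110000000110101

Compute s = H r^T mod 2 one row at a time:
  s_1 = 0 + 0 + 1 + 1 + 0 + 1 + 0 + 1 = 4 ≡ 0 (mod 2).
  s_2 = 0 + 0 + 0 + 0 + 0 + 1 + 0 + 1 = 2 ≡ 0 (mod 2).
  s_3 = 0 + 0 + 0 + 0 + 1 + 1 + 0 + 1 = 3 ≡ 1 (mod 2).
  s_4 = 1 + 0 + 0 + 0 + 0 + 1 + 1 + 1 = 4 ≡ 0 (mod 2).
s = (0, 0, 1, 0)^T — this equals column 2 of H (binary 0010), so error is at position 2.
Correct: flip bit 2 of r = 100000000110101 to get c = 110000000110101.


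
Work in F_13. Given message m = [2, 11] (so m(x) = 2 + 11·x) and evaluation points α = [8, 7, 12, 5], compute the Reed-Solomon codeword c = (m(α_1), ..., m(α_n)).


c = [12, 1, 4, 5]

Message polynomial: m(x) = 2 + 11·x (mod 13).
For each evaluation point α_i, compute m(α_i) mod 13:
  α_1 = 8: Horner steps 11 → 12, so m(8) = 12.
  α_2 = 7: Horner steps 11 → 1, so m(7) = 1.
  α_3 = 12: Horner steps 11 → 4, so m(12) = 4.
  α_4 = 5: Horner steps 11 → 5, so m(5) = 5.
Codeword c = [12, 1, 4, 5] ∈ F_13^4.


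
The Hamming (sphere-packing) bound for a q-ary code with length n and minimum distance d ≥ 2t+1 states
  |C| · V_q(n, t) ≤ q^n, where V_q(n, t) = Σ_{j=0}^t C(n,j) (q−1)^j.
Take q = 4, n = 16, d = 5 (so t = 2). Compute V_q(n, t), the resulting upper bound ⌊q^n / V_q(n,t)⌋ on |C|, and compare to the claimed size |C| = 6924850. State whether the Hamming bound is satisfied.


V_q(n, t) = 1129, q^n = 4294967296, Hamming bound = 3804222, |C| = 6924850 > bound (violated).

Step 1: Compute V_q(n, t) = Σ_{j=0}^2 C(n, j) (q−1)^j.
  j = 0: C(16,0)·(3)^0 = 1·1 = 1.
  j = 1: C(16,1)·(3)^1 = 16·3 = 48.
  j = 2: C(16,2)·(3)^2 = 120·9 = 1080.
  V_q(n, t) = 1 + 48 + 1080 = 1129.
Step 2: q^n = 4^16 = 4294967296.
Step 3: Hamming bound ⌊q^n / V_q(n,t)⌋ = ⌊4294967296/1129⌋ = 3804222.
Step 4: Compare |C| = 6924850 to 3804222: violated.
The claimed |C| lies above the Hamming bound, so no 4-ary code of length 16 with d ≥ 5 can have 6924850 codewords.


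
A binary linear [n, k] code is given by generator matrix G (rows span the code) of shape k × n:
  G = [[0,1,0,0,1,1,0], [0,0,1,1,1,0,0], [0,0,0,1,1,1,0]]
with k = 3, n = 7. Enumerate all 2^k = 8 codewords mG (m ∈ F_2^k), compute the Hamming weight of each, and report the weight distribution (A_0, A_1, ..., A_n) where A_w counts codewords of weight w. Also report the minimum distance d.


Weight distribution: A_0 = 1, A_2 = 2, A_3 = 4, A_4 = 1. Minimum distance d = 2.

Enumerate all 2^3 = 8 messages m ∈ F_2^3.
For each, compute codeword c = mG in F_2^7, then tally its weight.
  m = 000 → c = 0000000, weight = 0.
  m = 100 → c = 0100110, weight = 3.
  m = 010 → c = 0011100, weight = 3.
  m = 110 → c = 0111010, weight = 4.
  m = 001 → c = 0001110, weight = 3.
  m = 101 → c = 0101000, weight = 2.
  m = 011 → c = 0010010, weight = 2.
  m = 111 → c = 0110100, weight = 3.
Tally weights:
  weight 0: 1 codewords.
  weight 2: 2 codewords.
  weight 3: 4 codewords.
  weight 4: 1 codewords.
Minimum distance d = smallest w > 0 with A_w > 0 = 2.
Sanity: Σ A_w = 8 = 2^3 = 8 ✓.


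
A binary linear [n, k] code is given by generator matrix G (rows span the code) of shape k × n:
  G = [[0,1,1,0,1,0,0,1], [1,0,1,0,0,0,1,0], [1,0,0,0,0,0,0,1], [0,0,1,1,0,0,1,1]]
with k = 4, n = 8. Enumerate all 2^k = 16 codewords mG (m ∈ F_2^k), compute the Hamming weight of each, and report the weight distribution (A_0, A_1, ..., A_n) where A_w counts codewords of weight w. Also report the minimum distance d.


Weight distribution: A_0 = 1, A_1 = 1, A_2 = 1, A_3 = 4, A_4 = 5, A_5 = 3, A_6 = 1. Minimum distance d = 1.

Enumerate all 2^4 = 16 messages m ∈ F_2^4.
For each, compute codeword c = mG in F_2^8, then tally its weight.
  m = 0000 → c = 00000000, weight = 0.
  m = 1000 → c = 01101001, weight = 4.
  m = 0100 → c = 10100010, weight = 3.
  m = 1100 → c = 11001011, weight = 5.
  m = 0010 → c = 10000001, weight = 2.
  m = 1010 → c = 11101000, weight = 4.
  m = 0110 → c = 00100011, weight = 3.
  m = 1110 → c = 01001010, weight = 3.
  m = 0001 → c = 00110011, weight = 4.
  m = 1001 → c = 01011010, weight = 4.
  m = 0101 → c = 10010001, weight = 3.
  m = 1101 → c = 11111000, weight = 5.
  m = 0011 → c = 10110010, weight = 4.
  m = 1011 → c = 11011011, weight = 6.
  m = 0111 → c = 00010000, weight = 1.
  m = 1111 → c = 01111001, weight = 5.
Tally weights:
  weight 0: 1 codewords.
  weight 1: 1 codewords.
  weight 2: 1 codewords.
  weight 3: 4 codewords.
  weight 4: 5 codewords.
  weight 5: 3 codewords.
  weight 6: 1 codewords.
Minimum distance d = smallest w > 0 with A_w > 0 = 1.
Sanity: Σ A_w = 16 = 2^4 = 16 ✓.


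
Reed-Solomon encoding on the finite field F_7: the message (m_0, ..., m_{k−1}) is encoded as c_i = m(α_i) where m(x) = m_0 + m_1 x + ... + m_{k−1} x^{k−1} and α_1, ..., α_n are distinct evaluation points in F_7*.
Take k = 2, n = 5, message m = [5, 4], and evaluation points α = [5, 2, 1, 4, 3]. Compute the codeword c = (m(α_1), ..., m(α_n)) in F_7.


c = [4, 6, 2, 0, 3]

Message polynomial: m(x) = 5 + 4·x (mod 7).
For each evaluation point α_i, compute m(α_i) mod 7:
  α_1 = 5: Horner steps 4 → 4, so m(5) = 4.
  α_2 = 2: Horner steps 4 → 6, so m(2) = 6.
  α_3 = 1: Horner steps 4 → 2, so m(1) = 2.
  α_4 = 4: Horner steps 4 → 0, so m(4) = 0.
  α_5 = 3: Horner steps 4 → 3, so m(3) = 3.
Codeword c = [4, 6, 2, 0, 3] ∈ F_7^5.


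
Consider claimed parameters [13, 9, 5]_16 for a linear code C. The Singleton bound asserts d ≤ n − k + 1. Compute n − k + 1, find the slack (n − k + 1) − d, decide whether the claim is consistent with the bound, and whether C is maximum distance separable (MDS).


Singleton RHS = n − k + 1 = 5, slack = 0, bound satisfied, MDS.

Singleton bound: d ≤ n − k + 1.
Here n = 13, k = 9, so n − k + 1 = 5.
Given d = 5, check d ≤ 5: YES.
Slack = (n − k + 1) − d = 0.
The code is MDS (slack = 0).
Description: the claimed parameters are [13, 9, 5]_16; such a code would be MDS (meets Singleton bound).


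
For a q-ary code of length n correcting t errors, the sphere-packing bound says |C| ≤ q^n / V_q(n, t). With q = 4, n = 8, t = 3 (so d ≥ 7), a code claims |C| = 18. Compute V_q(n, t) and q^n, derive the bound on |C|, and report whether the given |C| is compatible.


V_q(n, t) = 1789, q^n = 65536, Hamming bound = 36, |C| = 18 ≤ bound (satisfied).

Step 1: Compute V_q(n, t) = Σ_{j=0}^3 C(n, j) (q−1)^j.
  j = 0: C(8,0)·(3)^0 = 1·1 = 1.
  j = 1: C(8,1)·(3)^1 = 8·3 = 24.
  j = 2: C(8,2)·(3)^2 = 28·9 = 252.
  j = 3: C(8,3)·(3)^3 = 56·27 = 1512.
  V_q(n, t) = 1 + 24 + 252 + 1512 = 1789.
Step 2: q^n = 4^8 = 65536.
Step 3: Hamming bound ⌊q^n / V_q(n,t)⌋ = ⌊65536/1789⌋ = 36.
Step 4: Compare |C| = 18 to 36: satisfied.
The claimed |C| lies below the Hamming bound.


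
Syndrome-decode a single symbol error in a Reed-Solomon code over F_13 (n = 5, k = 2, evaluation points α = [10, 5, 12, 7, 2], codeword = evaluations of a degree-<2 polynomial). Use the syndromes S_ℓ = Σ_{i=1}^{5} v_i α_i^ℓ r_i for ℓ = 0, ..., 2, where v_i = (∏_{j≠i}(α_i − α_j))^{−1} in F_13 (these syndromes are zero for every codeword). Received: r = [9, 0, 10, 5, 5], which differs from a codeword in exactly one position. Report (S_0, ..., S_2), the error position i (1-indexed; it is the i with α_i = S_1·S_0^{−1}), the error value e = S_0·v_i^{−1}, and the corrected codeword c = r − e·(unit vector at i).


S = (8, 4, 2), error at position 4, error magnitude e = 4, c = [9, 0, 10, 1, 5].

Step 1: column multipliers v_i = (∏_{j≠i}(α_i − α_j))^{−1} mod 13.
  i = 1 (α = 10): (10−5)(10−12)(10−7)(10−2) = 5·(−2)·3·8 = −240 ≡ 7, so v_1 = 7^{−1} = 2 (mod 13).
  i = 2 (α = 5): (5−10)(5−12)(5−7)(5−2) = (−5)·(−7)·(−2)·3 = −210 ≡ 11, so v_2 = 11^{−1} = 6 (mod 13).
  i = 3 (α = 12): (12−10)(12−5)(12−7)(12−2) = 2·7·5·10 = 700 ≡ 11, so v_3 = 11^{−1} = 6 (mod 13).
  i = 4 (α = 7): (7−10)(7−5)(7−12)(7−2) = (−3)·2·(−5)·5 = 150 ≡ 7, so v_4 = 7^{−1} = 2 (mod 13).
  i = 5 (α = 2): (2−10)(2−5)(2−12)(2−7) = (−8)·(−3)·(−10)·(−5) = 1200 ≡ 4, so v_5 = 4^{−1} = 10 (mod 13).
  v = [2, 6, 6, 2, 10].
Step 2: syndromes of r = [9, 0, 10, 5, 5] (all sums mod 13).
  S_0 = Σ v_i r_i = 2·9 + 6·0 + 6·10 + 2·5 + 10·5 = 138 ≡ 8.
  S_1 = Σ v_i α_i r_i = 2·10·9 + 6·5·0 + 6·12·10 + 2·7·5 + 10·2·5 = 1070 ≡ 4.
  α_i^2 mod 13 = [9, 12, 1, 10, 4].
  S_2 = Σ v_i α_i^2 r_i = 2·9·9 + 6·12·0 + 6·1·10 + 2·10·5 + 10·4·5 = 522 ≡ 2.
  S = (8, 4, 2) ≠ 0, so r is not a codeword (an error is present).
Step 3: locate the error. For a single error e at position i, S_ℓ = v_i·e·α_i^ℓ, so α_err = S_1/S_0.
  S_0^{−1} = 8^{−1} = 5 (mod 13), so α_err = 4·5 = 20 ≡ 7 = α_4. Error position i = 4.
  Consistency check: S_2/S_1 = 2·10 = 20 ≡ 7 = α_err ✓ (single-error assumption holds).
Step 4: error magnitude e = S_0/v_4 = S_0·∏_{j≠4}(α_4 − α_j) = 8·7 = 56 ≡ 4 (mod 13).
Step 5: correct position 4: c_4 = r_4 − e = 5 − 4 ≡ 1 (mod 13). Hence c = [9, 0, 10, 1, 5].
  Check: interpolating c through the α_i gives m(x) = 4 + 7·x (degree < 2) with m(α_i) = c_i for every i, so c is indeed a codeword.


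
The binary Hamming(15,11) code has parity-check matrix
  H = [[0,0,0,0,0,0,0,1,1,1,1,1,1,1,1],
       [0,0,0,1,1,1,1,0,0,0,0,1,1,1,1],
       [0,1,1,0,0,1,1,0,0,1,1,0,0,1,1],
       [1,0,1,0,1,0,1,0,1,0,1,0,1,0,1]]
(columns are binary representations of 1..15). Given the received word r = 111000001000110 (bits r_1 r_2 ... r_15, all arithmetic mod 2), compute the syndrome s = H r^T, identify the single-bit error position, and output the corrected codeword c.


s = (1, 0, 1, 0)^T, error position = 10, corrected codeword c = 111000001100110

Compute s = H r^T mod 2 one row at a time:
  s_1 = 0 + 1 + 0 + 0 + 0 + 1 + 1 + 0 = 3 ≡ 1 (mod 2).
  s_2 = 0 + 0 + 0 + 0 + 0 + 1 + 1 + 0 = 2 ≡ 0 (mod 2).
  s_3 = 1 + 1 + 0 + 0 + 0 + 0 + 1 + 0 = 3 ≡ 1 (mod 2).
  s_4 = 1 + 1 + 0 + 0 + 1 + 0 + 1 + 0 = 4 ≡ 0 (mod 2).
s = (1, 0, 1, 0)^T — this equals column 10 of H (binary 1010), so error is at position 10.
Correct: flip bit 10 of r = 111000001000110 to get c = 111000001100110.


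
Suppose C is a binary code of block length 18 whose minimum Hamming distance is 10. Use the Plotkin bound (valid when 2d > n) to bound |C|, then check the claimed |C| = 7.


Plotkin bound M ≤ 10; given |C| = 7 ≤ bound (satisfied).

Check applicability: 2d = 20, n = 18.
2d − n = 2 > 0, so Plotkin applies.
Compute d/(2d−n) = 10/2 ≈ 5.0000.
⌊d/(2d−n)⌋ = 5.
Plotkin bound: M ≤ 2·5 = 10.
Given |C| = 7, check: satisfied.
This |C| is below the Plotkin bound.


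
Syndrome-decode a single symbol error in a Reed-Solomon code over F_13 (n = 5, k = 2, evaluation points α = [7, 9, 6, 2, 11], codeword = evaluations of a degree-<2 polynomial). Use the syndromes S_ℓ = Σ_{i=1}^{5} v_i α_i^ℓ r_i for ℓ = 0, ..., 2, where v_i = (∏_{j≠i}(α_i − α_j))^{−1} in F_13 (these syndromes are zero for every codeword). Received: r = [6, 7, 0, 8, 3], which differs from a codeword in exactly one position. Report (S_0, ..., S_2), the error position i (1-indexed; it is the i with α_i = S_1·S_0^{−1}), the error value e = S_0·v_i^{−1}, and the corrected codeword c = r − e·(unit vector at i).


S = (8, 4, 2), error at position 1, error magnitude e = 8, c = [11, 7, 0, 8, 3].

Step 1: column multipliers v_i = (∏_{j≠i}(α_i − α_j))^{−1} mod 13.
  i = 1 (α = 7): (7−9)(7−6)(7−2)(7−11) = (−2)·1·5·(−4) = 40 ≡ 1, so v_1 = 1^{−1} = 1 (mod 13).
  i = 2 (α = 9): (9−7)(9−6)(9−2)(9−11) = 2·3·7·(−2) = −84 ≡ 7, so v_2 = 7^{−1} = 2 (mod 13).
  i = 3 (α = 6): (6−7)(6−9)(6−2)(6−11) = (−1)·(−3)·4·(−5) = −60 ≡ 5, so v_3 = 5^{−1} = 8 (mod 13).
  i = 4 (α = 2): (2−7)(2−9)(2−6)(2−11) = (−5)·(−7)·(−4)·(−9) = 1260 ≡ 12, so v_4 = 12^{−1} = 12 (mod 13).
  i = 5 (α = 11): (11−7)(11−9)(11−6)(11−2) = 4·2·5·9 = 360 ≡ 9, so v_5 = 9^{−1} = 3 (mod 13).
  v = [1, 2, 8, 12, 3].
Step 2: syndromes of r = [6, 7, 0, 8, 3] (all sums mod 13).
  S_0 = Σ v_i r_i = 1·6 + 2·7 + 8·0 + 12·8 + 3·3 = 125 ≡ 8.
  S_1 = Σ v_i α_i r_i = 1·7·6 + 2·9·7 + 8·6·0 + 12·2·8 + 3·11·3 = 459 ≡ 4.
  α_i^2 mod 13 = [10, 3, 10, 4, 4].
  S_2 = Σ v_i α_i^2 r_i = 1·10·6 + 2·3·7 + 8·10·0 + 12·4·8 + 3·4·3 = 522 ≡ 2.
  S = (8, 4, 2) ≠ 0, so r is not a codeword (an error is present).
Step 3: locate the error. For a single error e at position i, S_ℓ = v_i·e·α_i^ℓ, so α_err = S_1/S_0.
  S_0^{−1} = 8^{−1} = 5 (mod 13), so α_err = 4·5 = 20 ≡ 7 = α_1. Error position i = 1.
  Consistency check: S_2/S_1 = 2·10 = 20 ≡ 7 = α_err ✓ (single-error assumption holds).
Step 4: error magnitude e = S_0/v_1 = S_0·∏_{j≠1}(α_1 − α_j) = 8·1 = 8 ≡ 8 (mod 13).
Step 5: correct position 1: c_1 = r_1 − e = 6 − 8 ≡ 11 (mod 13). Hence c = [11, 7, 0, 8, 3].
  Check: interpolating c through the α_i gives m(x) = 12 + 11·x (degree < 2) with m(α_i) = c_i for every i, so c is indeed a codeword.


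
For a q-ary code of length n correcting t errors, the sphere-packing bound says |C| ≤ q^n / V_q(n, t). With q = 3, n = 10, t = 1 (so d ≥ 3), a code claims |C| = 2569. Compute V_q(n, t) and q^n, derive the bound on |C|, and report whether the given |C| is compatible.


V_q(n, t) = 21, q^n = 59049, Hamming bound = 2811, |C| = 2569 ≤ bound (satisfied).

Step 1: Compute V_q(n, t) = Σ_{j=0}^1 C(n, j) (q−1)^j.
  j = 0: C(10,0)·(2)^0 = 1·1 = 1.
  j = 1: C(10,1)·(2)^1 = 10·2 = 20.
  V_q(n, t) = 1 + 20 = 21.
Step 2: q^n = 3^10 = 59049.
Step 3: Hamming bound ⌊q^n / V_q(n,t)⌋ = ⌊59049/21⌋ = 2811.
Step 4: Compare |C| = 2569 to 2811: satisfied.
The claimed |C| lies below the Hamming bound.


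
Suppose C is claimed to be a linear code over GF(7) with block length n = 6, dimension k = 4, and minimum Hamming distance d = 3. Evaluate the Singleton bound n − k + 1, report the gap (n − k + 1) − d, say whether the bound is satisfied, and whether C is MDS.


Singleton RHS = n − k + 1 = 3, slack = 0, bound satisfied, MDS.

Singleton bound: d ≤ n − k + 1.
Here n = 6, k = 4, so n − k + 1 = 3.
Given d = 3, check d ≤ 3: YES.
Slack = (n − k + 1) − d = 0.
The code is MDS (slack = 0).
Description: the claimed parameters are [6, 4, 3]_7; such a code would be MDS (meets Singleton bound).


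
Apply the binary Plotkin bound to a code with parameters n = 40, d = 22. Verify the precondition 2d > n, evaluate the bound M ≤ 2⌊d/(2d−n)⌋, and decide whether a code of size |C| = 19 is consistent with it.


Plotkin bound M ≤ 10; given |C| = 19 > bound (violated).

Check applicability: 2d = 44, n = 40.
2d − n = 4 > 0, so Plotkin applies.
Compute d/(2d−n) = 22/4 ≈ 5.5000.
⌊d/(2d−n)⌋ = 5.
Plotkin bound: M ≤ 2·5 = 10.
Given |C| = 19, check: VIOLATED.
This |C| is above the Plotkin bound, so no binary code with n = 40, d = 22 and 19 codewords exists.


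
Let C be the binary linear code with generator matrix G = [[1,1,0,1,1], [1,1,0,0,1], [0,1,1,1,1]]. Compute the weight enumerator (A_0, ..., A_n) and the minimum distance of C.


Weight distribution: A_0 = 1, A_1 = 1, A_2 = 1, A_3 = 3, A_4 = 2. Minimum distance d = 1.

Enumerate all 2^3 = 8 messages m ∈ F_2^3.
For each, compute codeword c = mG in F_2^5, then tally its weight.
  m = 000 → c = 00000, weight = 0.
  m = 100 → c = 11011, weight = 4.
  m = 010 → c = 11001, weight = 3.
  m = 110 → c = 00010, weight = 1.
  m = 001 → c = 01111, weight = 4.
  m = 101 → c = 10100, weight = 2.
  m = 011 → c = 10110, weight = 3.
  m = 111 → c = 01101, weight = 3.
Tally weights:
  weight 0: 1 codewords.
  weight 1: 1 codewords.
  weight 2: 1 codewords.
  weight 3: 3 codewords.
  weight 4: 2 codewords.
Minimum distance d = smallest w > 0 with A_w > 0 = 1.
Sanity: Σ A_w = 8 = 2^3 = 8 ✓.


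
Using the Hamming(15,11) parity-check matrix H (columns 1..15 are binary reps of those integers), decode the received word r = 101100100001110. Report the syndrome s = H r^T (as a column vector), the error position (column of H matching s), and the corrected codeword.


s = (1, 1, 1, 0)^T, error position = 14, corrected codeword c = 101100100001100

Compute s = H r^T mod 2 one row at a time:
  s_1 = 0 + 0 + 0 + 0 + 1 + 1 + 1 + 0 = 3 ≡ 1 (mod 2).
  s_2 = 1 + 0 + 0 + 1 + 1 + 1 + 1 + 0 = 5 ≡ 1 (mod 2).
  s_3 = 0 + 1 + 0 + 1 + 0 + 0 + 1 + 0 = 3 ≡ 1 (mod 2).
  s_4 = 1 + 1 + 0 + 1 + 0 + 0 + 1 + 0 = 4 ≡ 0 (mod 2).
s = (1, 1, 1, 0)^T — this equals column 14 of H (binary 1110), so error is at position 14.
Correct: flip bit 14 of r = 101100100001110 to get c = 101100100001100.
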